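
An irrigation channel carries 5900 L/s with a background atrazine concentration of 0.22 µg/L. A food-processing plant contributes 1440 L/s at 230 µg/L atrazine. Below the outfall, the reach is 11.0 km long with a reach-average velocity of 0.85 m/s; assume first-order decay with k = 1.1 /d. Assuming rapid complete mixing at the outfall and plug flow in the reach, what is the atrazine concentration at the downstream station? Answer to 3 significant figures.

38.4 µg/L

Mass balance: C = (5900·0.2200 + 1440·230.0) / 7340 = 332500/7340 = 45.30 µg/L.
Travel time t = 11.0·1000 / 0.85 = 12940 s = 3.595 h.
Decay over the reach: 45.30·exp(−kt) = 45.30·0.8481 = 38.42 µg/L.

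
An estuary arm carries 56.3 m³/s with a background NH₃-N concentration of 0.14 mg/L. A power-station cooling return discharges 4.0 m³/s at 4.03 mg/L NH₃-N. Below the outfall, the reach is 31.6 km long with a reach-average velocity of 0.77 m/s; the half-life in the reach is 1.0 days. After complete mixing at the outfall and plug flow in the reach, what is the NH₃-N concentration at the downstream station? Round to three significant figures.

Conservation of mass: C = (56.30·0.1400 + 4.000·4.030) / 60.30 = 24.00/60.30 = 0.3980 mg/L.
Travel time t = 31.6·1000 / 0.77 = 41040 s = 11.40 h.
Half-life 1.0 d → k = ln 2 / 1.0 = 0.6931 d⁻¹.
After decay, C = 0.3980 × e^(−kt) = 0.3980 × 0.7195 = 0.2864 mg/L.

0.286 mg/L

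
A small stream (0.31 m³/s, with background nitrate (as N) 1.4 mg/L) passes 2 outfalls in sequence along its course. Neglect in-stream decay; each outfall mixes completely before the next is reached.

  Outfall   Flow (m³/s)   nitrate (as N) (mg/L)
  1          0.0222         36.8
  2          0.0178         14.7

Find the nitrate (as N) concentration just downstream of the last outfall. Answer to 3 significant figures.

Outfall 1: combined Q = 0.3322 m³/s; C = (0.3100·1.400 + 0.02220·36.80)/0.3322 = 3.766 mg/L.
Outfall 2: combined Q = 0.3500 m³/s; C = (0.3322·3.766 + 0.01780·14.70)/0.3500 = 4.322 mg/L.

4.32 mg/L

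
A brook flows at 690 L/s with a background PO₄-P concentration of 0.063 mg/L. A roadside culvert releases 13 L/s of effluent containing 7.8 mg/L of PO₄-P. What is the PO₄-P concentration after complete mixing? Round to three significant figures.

Mixed concentration C = ΣQC/ΣQ = (690.0·0.06300 + 13.00·7.800) / 703.0 = 144.9/703.0 = 0.2061 mg/L.

0.206 mg/L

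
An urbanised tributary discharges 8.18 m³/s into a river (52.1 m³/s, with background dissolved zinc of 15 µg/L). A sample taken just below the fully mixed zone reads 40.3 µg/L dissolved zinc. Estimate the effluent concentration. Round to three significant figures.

Mass balance: 52.10·15.00 + 8.180·Cₑ = 60.28·40.30
→ Cₑ = (60.28·40.30 − 52.10·15.00) / 8.180 = 201.4 µg/L.

201 µg/L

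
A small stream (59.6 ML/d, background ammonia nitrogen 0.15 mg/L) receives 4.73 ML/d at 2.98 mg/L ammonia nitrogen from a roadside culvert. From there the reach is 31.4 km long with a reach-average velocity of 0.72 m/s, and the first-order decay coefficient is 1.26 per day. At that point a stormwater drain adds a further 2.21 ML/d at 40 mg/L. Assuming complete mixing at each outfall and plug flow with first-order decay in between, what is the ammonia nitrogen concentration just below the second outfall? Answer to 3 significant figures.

After mixing, C = (59.60·0.1500 + 4.730·2.980) / 64.33 = 23.04/64.33 = 0.3581 mg/L; combined flow 64.33 ML/d.
Travel time t = 31.4·1000 / 0.72 = 43610 s = 12.11 h.
Decay over the reach: 0.3581·exp(−kt) = 0.3581·0.5294 = 0.1896 mg/L.
At the second outfall, C = (64.33·0.1896 + 2.210·40.00) / (64.33 + 2.210) = 1.512 mg/L.

1.51 mg/L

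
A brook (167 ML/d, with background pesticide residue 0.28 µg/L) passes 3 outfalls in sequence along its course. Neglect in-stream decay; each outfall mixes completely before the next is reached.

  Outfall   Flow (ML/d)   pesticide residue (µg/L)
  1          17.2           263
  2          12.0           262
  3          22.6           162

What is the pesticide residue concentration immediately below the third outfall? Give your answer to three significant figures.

52.0 µg/L

Outfall 1: combined Q = 184.2 ML/d; C = (167.0·0.2800 + 17.20·263.0)/184.2 = 24.81 µg/L.
Outfall 2: combined Q = 196.2 ML/d; C = (184.2·24.81 + 12.00·262.0)/196.2 = 39.32 µg/L.
Outfall 3: combined Q = 218.8 ML/d; C = (196.2·39.32 + 22.60·162.0)/218.8 = 51.99 µg/L.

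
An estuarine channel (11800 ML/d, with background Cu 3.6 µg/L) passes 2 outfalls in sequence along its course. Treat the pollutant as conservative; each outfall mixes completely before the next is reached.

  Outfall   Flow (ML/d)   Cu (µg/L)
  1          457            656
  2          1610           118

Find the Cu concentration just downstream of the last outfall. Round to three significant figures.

Below outfall 1: Q → 12260 ML/d, C = (11800·3.600 + 457.0·656.0)/12260 = 27.92 µg/L.
Below outfall 2: Q → 13870 ML/d, C = (12260·27.92 + 1610·118.0)/13870 = 38.38 µg/L.

38.4 µg/L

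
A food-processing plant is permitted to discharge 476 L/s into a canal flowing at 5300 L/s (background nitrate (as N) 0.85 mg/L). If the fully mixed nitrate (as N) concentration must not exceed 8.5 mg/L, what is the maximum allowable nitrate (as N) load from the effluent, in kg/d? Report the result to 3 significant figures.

Mass balance at the limit: 5300·0.8500 + 476.0·Cₑ = 5776·8.5 → Cₑ = 93.68 mg/L.
476.0 L/s = 0.4760 m³/s. Load = 0.4760 m³/s × 93.68 g/m³ × 86 400 s/d = 3853 kg/d.

3850 kg/d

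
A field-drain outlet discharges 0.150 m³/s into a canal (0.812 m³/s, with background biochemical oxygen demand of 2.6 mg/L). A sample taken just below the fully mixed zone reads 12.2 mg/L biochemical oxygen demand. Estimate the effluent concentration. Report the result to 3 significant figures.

Mass balance: 0.8120·2.600 + 0.1500·Cₑ = 0.9620·12.20
→ Cₑ = (0.9620·12.20 − 0.8120·2.600) / 0.1500 = 64.17 mg/L.

64.2 mg/L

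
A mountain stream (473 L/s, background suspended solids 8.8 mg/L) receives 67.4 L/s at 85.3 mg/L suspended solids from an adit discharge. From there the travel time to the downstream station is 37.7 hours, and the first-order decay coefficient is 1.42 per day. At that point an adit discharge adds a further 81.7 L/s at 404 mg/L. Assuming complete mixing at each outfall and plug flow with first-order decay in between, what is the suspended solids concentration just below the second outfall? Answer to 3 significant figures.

Flow-weighted average: C = (473.0·8.800 + 67.40·85.30) / 540.4 = 9912/540.4 = 18.34 mg/L; combined flow 540.4 L/s.
First-order decay: C = 18.34·exp(−k·t) = 18.34·0.1075 = 1.971 mg/L.
Second outfall: C = (540.4·1.971 + 81.70·404.0)/622.1 = 54.77 mg/L.

54.8 mg/L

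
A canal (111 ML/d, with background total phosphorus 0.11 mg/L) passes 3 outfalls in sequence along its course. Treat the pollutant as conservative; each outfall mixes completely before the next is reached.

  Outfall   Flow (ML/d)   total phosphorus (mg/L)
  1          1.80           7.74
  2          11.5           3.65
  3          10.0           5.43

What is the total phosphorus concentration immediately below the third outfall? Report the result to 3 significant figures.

Outfall 1: combined Q = 112.8 ML/d; C = (111.0·0.1100 + 1.800·7.740)/112.8 = 0.2318 mg/L.
Outfall 2: combined Q = 124.3 ML/d; C = (112.8·0.2318 + 11.50·3.650)/124.3 = 0.5480 mg/L.
Outfall 3: combined Q = 134.3 ML/d; C = (124.3·0.5480 + 10.00·5.430)/134.3 = 0.9115 mg/L.

0.912 mg/L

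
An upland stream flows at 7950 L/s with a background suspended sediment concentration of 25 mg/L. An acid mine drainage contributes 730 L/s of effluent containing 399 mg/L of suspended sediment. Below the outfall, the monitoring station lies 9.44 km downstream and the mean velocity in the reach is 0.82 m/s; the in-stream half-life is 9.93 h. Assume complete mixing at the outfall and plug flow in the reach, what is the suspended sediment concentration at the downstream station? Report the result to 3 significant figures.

After mixing, C = (7950·25.00 + 730.0·399.0) / 8680 = 490000/8680 = 56.45 mg/L.
Travel time t = 9.44·1000 / 0.82 = 11510 s = 3.198 h.
Half-life 9.93 h → k = ln 2 / 9.93 = 0.06980 h⁻¹ = 1.675 d⁻¹.
After decay, C = 56.45 × e^(−kt) = 56.45 × 0.7999 = 45.16 mg/L.

45.2 mg/L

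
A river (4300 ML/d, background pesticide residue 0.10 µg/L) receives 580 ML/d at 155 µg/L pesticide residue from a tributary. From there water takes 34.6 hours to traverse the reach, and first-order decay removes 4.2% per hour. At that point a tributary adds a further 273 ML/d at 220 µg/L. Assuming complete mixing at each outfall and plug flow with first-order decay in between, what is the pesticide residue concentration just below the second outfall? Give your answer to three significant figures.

15.6 µg/L

Mixed concentration C = ΣQC/ΣQ = (4300·0.1000 + 580.0·155.0) / 4880 = 90330/4880 = 18.51 µg/L; combined flow 4880 ML/d.
4.2%/h lost → k = −ln(1 − 0.042) = 0.04291 h⁻¹.
After decay, C = 18.51 × e^(−kt) = 18.51 × 0.2266 = 4.194 µg/L.
Second outfall: C = (4880·4.194 + 273.0·220.0)/5153 = 15.63 µg/L.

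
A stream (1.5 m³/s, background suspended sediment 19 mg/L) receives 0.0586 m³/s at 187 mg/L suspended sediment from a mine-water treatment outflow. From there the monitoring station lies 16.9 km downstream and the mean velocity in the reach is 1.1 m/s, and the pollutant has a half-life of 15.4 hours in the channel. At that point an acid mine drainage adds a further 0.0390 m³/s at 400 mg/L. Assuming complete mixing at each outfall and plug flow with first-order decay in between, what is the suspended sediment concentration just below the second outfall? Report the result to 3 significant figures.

30.1 mg/L

Conservation of mass: C = (1.500·19.00 + 0.05860·187.0) / 1.559 = 39.46/1.559 = 25.32 mg/L; combined flow 1.559 m³/s.
Travel time t = 16.9·1000 / 1.1 = 15360 s = 4.268 h.
Half-life 15.4 h → k = ln 2 / 15.4 = 0.04501 h⁻¹ = 1.080 d⁻¹.
Decay over the reach: 25.32·exp(−kt) = 25.32·0.8252 = 20.89 mg/L.
Second outfall: C = (1.559·20.89 + 0.03900·400.0)/1.598 = 30.15 mg/L.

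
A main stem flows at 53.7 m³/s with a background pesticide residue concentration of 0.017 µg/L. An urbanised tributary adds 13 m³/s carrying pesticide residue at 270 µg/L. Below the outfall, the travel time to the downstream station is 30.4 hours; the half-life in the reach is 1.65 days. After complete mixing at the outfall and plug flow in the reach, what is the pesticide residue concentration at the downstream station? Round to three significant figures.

30.9 µg/L

Flow-weighted average: C = (53.70·0.01700 + 13.00·270.0) / 66.70 = 3511/66.70 = 52.64 µg/L.
Half-life 1.65 d → k = ln 2 / 1.65 = 0.4201 d⁻¹.
After decay, C = 52.64 × e^(−kt) = 52.64 × 0.5874 = 30.92 µg/L.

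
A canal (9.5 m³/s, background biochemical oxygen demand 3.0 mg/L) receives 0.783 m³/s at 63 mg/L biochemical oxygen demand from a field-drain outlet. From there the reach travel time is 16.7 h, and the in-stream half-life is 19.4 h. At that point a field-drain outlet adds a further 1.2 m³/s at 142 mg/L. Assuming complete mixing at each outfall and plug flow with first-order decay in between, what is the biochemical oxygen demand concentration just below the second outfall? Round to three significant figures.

18.6 mg/L

Mass balance: C = (9.500·3.000 + 0.7830·63.00) / 10.28 = 77.83/10.28 = 7.569 mg/L; combined flow 10.28 m³/s.
Half-life 19.4 h → k = ln 2 / 19.4 = 0.03573 h⁻¹ = 0.8575 d⁻¹.
First-order decay: C = 7.569·exp(−k·t) = 7.569·0.5506 = 4.168 mg/L.
Second outfall: C = (10.28·4.168 + 1.200·142.0)/11.48 = 18.57 mg/L.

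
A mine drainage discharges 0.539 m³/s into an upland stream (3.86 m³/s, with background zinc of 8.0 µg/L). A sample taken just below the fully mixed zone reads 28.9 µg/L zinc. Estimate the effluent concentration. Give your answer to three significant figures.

Mass balance: 3.860·8.000 + 0.5390·Cₑ = 4.399·28.90
→ Cₑ = (4.399·28.90 − 3.860·8.000) / 0.5390 = 178.6 µg/L.

179 µg/L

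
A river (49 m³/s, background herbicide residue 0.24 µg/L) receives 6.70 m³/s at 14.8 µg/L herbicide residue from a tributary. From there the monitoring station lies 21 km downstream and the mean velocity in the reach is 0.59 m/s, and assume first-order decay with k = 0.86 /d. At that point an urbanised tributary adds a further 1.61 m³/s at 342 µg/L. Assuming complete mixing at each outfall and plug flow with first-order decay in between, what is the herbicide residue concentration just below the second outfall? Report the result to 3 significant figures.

After mixing, C = (49.00·0.2400 + 6.700·14.80) / 55.70 = 110.9/55.70 = 1.991 µg/L; combined flow 55.70 m³/s.
Travel time t = 21·1000 / 0.59 = 35590 s = 9.887 h.
Decay over the reach: 1.991·exp(−kt) = 1.991·0.7017 = 1.397 µg/L.
At the second outfall, C = (55.70·1.397 + 1.610·342.0) / (55.70 + 1.610) = 10.97 µg/L.

11.0 µg/L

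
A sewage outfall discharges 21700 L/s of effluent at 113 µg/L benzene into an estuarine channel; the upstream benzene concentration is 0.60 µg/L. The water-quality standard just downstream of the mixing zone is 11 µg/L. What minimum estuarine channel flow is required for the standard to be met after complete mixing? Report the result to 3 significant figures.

Set C_mix = 11: (Q·0.6000 + 21700·113.0) / (Q + 21700) = 11
→ Q = 21700·(113.0 − 11)/(11 − 0.6000) = 212800 L/s.

213000 L/s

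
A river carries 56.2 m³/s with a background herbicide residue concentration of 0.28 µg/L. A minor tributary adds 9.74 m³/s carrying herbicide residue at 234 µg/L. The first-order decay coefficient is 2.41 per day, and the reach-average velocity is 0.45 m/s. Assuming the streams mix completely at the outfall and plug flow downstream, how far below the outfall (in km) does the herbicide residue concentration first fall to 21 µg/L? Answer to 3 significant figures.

Mixed concentration C = ΣQC/ΣQ = (56.20·0.2800 + 9.740·234.0) / 65.94 = 2295/65.94 = 34.80 µg/L.
Set 34.80·exp(−k·t) = 21 → t = ln(34.80/21)/k = 18110 s = 5.031 h.
Distance = v·t = 0.45·18110 = 8150 m = 8.150 km.

8.15 km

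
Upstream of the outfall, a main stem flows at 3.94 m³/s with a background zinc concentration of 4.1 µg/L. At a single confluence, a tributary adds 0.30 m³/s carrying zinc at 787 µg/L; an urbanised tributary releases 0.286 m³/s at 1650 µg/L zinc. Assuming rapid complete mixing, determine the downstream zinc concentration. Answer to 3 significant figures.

160 µg/L

Mass balance: C = (3.940·4.100 + 0.3000·787.0 + 0.2860·1650) / 4.526 = 724.2/4.526 = 160.0 µg/L.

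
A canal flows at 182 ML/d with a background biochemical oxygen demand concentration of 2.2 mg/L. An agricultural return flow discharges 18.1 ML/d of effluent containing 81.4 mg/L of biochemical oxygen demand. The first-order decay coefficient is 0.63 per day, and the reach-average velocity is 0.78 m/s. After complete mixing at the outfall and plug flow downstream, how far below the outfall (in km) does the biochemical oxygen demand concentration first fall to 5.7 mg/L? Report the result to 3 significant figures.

Mixed concentration C = ΣQC/ΣQ = (182.0·2.200 + 18.10·81.40) / 200.1 = 1874/200.1 = 9.364 mg/L.
Set 9.364·exp(−k·t) = 5.7 → t = ln(9.364/5.7)/k = 68080 s = 18.91 h.
Distance = v·t = 0.78·68080 = 53100 m = 53.10 km.

53.1 km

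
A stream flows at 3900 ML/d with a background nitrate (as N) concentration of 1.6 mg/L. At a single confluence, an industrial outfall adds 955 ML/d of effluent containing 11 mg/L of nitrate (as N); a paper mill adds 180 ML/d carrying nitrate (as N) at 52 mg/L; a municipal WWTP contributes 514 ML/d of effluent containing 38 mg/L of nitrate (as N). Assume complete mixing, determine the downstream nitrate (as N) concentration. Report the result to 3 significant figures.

8.22 mg/L

Flow-weighted average: C = (3900·1.600 + 955.0·11.00 + 180.0·52.00 + 514.0·38.00) / 5549 = 45640/5549 = 8.224 mg/L.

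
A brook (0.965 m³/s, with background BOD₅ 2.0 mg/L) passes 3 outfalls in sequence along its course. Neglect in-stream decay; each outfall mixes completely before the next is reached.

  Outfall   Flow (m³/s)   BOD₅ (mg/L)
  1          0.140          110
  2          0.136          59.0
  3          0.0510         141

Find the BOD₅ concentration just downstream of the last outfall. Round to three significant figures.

After outfall 1: Q = 0.9650 + 0.1400 = 1.105 m³/s; C = (0.9650·2.000 + 0.1400·110.0)/1.105 = 15.68 mg/L.
After outfall 2: Q = 1.105 + 0.1360 = 1.241 m³/s; C = (1.105·15.68 + 0.1360·59.00)/1.241 = 20.43 mg/L.
After outfall 3: Q = 1.241 + 0.05100 = 1.292 m³/s; C = (1.241·20.43 + 0.05100·141.0)/1.292 = 25.19 mg/L.

25.2 mg/L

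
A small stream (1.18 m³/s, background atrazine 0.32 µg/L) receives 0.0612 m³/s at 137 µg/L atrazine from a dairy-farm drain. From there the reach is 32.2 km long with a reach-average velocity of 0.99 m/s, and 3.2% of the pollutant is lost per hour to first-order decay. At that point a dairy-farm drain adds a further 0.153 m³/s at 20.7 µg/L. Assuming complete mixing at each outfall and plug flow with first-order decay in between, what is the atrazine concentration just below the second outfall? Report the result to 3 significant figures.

6.96 µg/L

Flow-weighted average: C = (1.180·0.3200 + 0.06120·137.0) / 1.241 = 8.762/1.241 = 7.059 µg/L; combined flow 1.241 m³/s.
Travel time t = 32.2·1000 / 0.99 = 32530 s = 9.035 h.
3.2%/h lost → k = −ln(1 − 0.032) = 0.03252 h⁻¹.
After decay, C = 7.059 × e^(−kt) = 7.059 × 0.7454 = 5.262 µg/L.
At the second outfall, C = (1.241·5.262 + 0.1530·20.70) / (1.241 + 0.1530) = 6.956 µg/L.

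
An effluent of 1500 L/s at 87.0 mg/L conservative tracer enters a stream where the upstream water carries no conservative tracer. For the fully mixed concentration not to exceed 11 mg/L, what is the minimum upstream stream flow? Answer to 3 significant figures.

Set C_mix = 11: (Q·0 + 1500·87.00) / (Q + 1500) = 11
→ Q = 1500·(87.00 − 11)/(11 − 0) = 10360 L/s.

10400 L/s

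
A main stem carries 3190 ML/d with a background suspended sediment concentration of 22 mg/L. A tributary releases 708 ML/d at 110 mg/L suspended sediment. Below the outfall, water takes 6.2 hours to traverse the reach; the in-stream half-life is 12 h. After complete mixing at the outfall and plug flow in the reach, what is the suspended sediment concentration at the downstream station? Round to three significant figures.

26.5 mg/L

Conservation of mass: C = (3190·22.00 + 708.0·110.0) / 3898 = 148100/3898 = 37.98 mg/L.
Half-life 12 h → k = ln 2 / 12 = 0.05776 h⁻¹ = 1.386 d⁻¹.
First-order decay: C = 37.98·exp(−k·t) = 37.98·0.6990 = 26.55 mg/L.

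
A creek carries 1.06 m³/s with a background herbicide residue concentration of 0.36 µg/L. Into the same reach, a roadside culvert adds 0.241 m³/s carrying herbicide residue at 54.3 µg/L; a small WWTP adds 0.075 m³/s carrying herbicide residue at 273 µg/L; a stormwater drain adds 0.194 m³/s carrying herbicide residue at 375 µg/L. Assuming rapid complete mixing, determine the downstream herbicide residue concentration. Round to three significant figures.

Conservation of mass: C = (1.060·0.3600 + 0.2410·54.30 + 0.07500·273.0 + 0.1940·375.0) / 1.570 = 106.7/1.570 = 67.96 µg/L.

68.0 µg/L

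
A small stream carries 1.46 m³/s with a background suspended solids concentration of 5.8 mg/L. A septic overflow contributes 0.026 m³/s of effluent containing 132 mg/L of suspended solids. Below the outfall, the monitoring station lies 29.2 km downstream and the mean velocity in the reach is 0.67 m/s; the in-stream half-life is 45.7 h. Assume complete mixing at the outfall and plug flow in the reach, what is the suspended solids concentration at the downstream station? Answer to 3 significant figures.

Mass balance: C = (1.460·5.800 + 0.02600·132.0) / 1.486 = 11.90/1.486 = 8.008 mg/L.
Travel time t = 29.2·1000 / 0.67 = 43580 s = 12.11 h.
Half-life 45.7 h → k = ln 2 / 45.7 = 0.01517 h⁻¹ = 0.3640 d⁻¹.
Applying C = C₀e^(−kt): 8.008 × 0.8323 = 6.665 mg/L.

6.66 mg/L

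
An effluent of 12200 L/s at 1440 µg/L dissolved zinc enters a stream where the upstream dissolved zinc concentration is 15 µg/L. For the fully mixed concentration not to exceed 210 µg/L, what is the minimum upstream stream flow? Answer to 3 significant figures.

77000 L/s

Set C_mix = 210: (Q·15.00 + 12200·1440) / (Q + 12200) = 210
→ Q = 12200·(1440 − 210)/(210 − 15.00) = 76950 L/s.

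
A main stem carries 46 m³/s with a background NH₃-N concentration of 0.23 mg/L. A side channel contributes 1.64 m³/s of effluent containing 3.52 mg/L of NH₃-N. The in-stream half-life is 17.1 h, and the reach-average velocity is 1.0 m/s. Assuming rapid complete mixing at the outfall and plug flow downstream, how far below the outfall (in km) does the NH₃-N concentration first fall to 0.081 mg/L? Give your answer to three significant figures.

Mixed concentration C = ΣQC/ΣQ = (46.00·0.2300 + 1.640·3.520) / 47.64 = 16.35/47.64 = 0.3433 mg/L.
Half-life 17.1 h → k = ln 2 / 17.1 = 0.04053 h⁻¹ = 0.9728 d⁻¹.
Set 0.3433·exp(−k·t) = 0.081 → t = ln(0.3433/0.081)/k = 128200 s = 35.62 h.
Distance = v·t = 1.0·128200 = 128200 m = 128.2 km.

128 km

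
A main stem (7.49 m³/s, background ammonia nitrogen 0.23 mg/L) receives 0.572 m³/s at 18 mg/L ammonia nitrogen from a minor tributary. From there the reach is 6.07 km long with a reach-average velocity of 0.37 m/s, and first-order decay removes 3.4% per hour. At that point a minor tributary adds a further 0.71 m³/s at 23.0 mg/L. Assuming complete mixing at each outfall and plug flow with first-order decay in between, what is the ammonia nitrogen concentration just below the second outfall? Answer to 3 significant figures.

3.03 mg/L

Flow-weighted average: C = (7.490·0.2300 + 0.5720·18.00) / 8.062 = 12.02/8.062 = 1.491 mg/L; combined flow 8.062 m³/s.
Travel time t = 6.07·1000 / 0.37 = 16410 s = 4.557 h.
3.4%/h lost → k = −ln(1 − 0.034) = 0.03459 h⁻¹.
Applying C = C₀e^(−kt): 1.491 × 0.8542 = 1.273 mg/L.
Second outfall: C = (8.062·1.273 + 0.7100·23.00)/8.772 = 3.032 mg/L.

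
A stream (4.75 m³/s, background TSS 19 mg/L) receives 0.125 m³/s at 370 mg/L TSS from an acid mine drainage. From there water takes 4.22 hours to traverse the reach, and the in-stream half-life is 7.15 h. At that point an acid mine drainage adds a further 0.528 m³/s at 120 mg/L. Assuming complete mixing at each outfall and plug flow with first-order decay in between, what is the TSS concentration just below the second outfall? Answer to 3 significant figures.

Mixed concentration C = ΣQC/ΣQ = (4.750·19.00 + 0.1250·370.0) / 4.875 = 136.5/4.875 = 28.00 mg/L; combined flow 4.875 m³/s.
Half-life 7.15 h → k = ln 2 / 7.15 = 0.09694 h⁻¹ = 2.327 d⁻¹.
Decay over the reach: 28.00·exp(−kt) = 28.00·0.6642 = 18.60 mg/L.
Second outfall: C = (4.875·18.60 + 0.5280·120.0)/5.403 = 28.51 mg/L.

28.5 mg/L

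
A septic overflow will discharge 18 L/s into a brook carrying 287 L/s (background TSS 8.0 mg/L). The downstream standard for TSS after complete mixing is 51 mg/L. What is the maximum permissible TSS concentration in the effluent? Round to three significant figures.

At the limit, (Qr·Cr + Qe·Cₑ)/(Qr + Qe) = 51:
Cₑ = (305.0·51 − 287.0·8.000) / 18.00 = 736.6 mg/L.

737 mg/L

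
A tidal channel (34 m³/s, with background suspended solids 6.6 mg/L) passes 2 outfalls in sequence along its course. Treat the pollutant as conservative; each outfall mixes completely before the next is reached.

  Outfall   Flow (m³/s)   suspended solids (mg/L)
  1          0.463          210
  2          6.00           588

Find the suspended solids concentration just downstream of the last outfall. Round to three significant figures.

95.1 mg/L

After outfall 1: Q = 34.00 + 0.4630 = 34.46 m³/s; C = (34.00·6.600 + 0.4630·210.0)/34.46 = 9.333 mg/L.
After outfall 2: Q = 34.46 + 6.000 = 40.46 m³/s; C = (34.46·9.333 + 6.000·588.0)/40.46 = 95.14 mg/L.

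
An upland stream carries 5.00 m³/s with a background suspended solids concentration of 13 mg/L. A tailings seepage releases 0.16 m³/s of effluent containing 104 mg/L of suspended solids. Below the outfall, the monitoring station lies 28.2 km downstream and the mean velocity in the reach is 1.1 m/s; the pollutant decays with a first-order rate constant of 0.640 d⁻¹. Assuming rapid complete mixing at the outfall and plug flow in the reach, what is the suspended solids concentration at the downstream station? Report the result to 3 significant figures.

Mass balance: C = (5.000·13.00 + 0.1600·104.0) / 5.160 = 81.64/5.160 = 15.82 mg/L.
Travel time t = 28.2·1000 / 1.1 = 25640 s = 7.121 h.
Applying C = C₀e^(−kt): 15.82 × 0.8270 = 13.09 mg/L.

13.1 mg/L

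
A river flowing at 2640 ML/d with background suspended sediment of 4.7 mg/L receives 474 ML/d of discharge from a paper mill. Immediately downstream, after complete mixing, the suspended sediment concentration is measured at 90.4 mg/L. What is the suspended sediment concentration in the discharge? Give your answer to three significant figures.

Mass balance: 2640·4.700 + 474.0·Cₑ = 3114·90.40
→ Cₑ = (3114·90.40 − 2640·4.700) / 474.0 = 567.7 mg/L.

568 mg/L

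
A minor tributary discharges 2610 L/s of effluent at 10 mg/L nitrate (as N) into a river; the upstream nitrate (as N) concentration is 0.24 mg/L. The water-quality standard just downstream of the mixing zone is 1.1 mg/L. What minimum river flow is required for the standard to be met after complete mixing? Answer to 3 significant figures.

27000 L/s

Set C_mix = 1.1: (Q·0.2400 + 2610·10.00) / (Q + 2610) = 1.1
→ Q = 2610·(10.00 − 1.1)/(1.1 − 0.2400) = 27010 L/s.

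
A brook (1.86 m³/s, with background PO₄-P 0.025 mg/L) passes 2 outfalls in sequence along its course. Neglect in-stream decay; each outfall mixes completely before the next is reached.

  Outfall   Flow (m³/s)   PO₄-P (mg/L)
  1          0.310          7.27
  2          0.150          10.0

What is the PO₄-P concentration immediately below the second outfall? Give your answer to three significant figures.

1.64 mg/L

After outfall 1: Q = 1.860 + 0.3100 = 2.170 m³/s; C = (1.860·0.02500 + 0.3100·7.270)/2.170 = 1.060 mg/L.
After outfall 2: Q = 2.170 + 0.1500 = 2.320 m³/s; C = (2.170·1.060 + 0.1500·10.00)/2.320 = 1.638 mg/L.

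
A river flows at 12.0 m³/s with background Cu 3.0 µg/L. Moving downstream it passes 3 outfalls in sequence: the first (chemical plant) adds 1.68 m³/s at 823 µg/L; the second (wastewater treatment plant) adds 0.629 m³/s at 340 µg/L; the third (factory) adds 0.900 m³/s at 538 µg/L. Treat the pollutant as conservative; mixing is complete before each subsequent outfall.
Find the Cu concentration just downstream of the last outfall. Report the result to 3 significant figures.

Below outfall 1: Q → 13.68 m³/s, C = (12.00·3.000 + 1.680·823.0)/13.68 = 103.7 µg/L.
Below outfall 2: Q → 14.31 m³/s, C = (13.68·103.7 + 0.6290·340.0)/14.31 = 114.1 µg/L.
Below outfall 3: Q → 15.21 m³/s, C = (14.31·114.1 + 0.9000·538.0)/15.21 = 139.2 µg/L.

139 µg/L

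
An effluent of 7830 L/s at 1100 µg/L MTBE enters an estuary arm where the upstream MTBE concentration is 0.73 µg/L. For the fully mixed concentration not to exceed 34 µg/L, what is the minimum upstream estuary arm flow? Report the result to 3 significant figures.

Set C_mix = 34: (Q·0.7300 + 7830·1100) / (Q + 7830) = 34
→ Q = 7830·(1100 − 34)/(34 − 0.7300) = 250900 L/s.

251000 L/s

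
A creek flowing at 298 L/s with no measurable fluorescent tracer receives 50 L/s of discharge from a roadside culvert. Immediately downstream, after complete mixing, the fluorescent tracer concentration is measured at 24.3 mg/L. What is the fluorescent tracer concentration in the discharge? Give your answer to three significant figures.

169 mg/L

Mass balance: 298.0·0 + 50.00·Cₑ = 348.0·24.30
→ Cₑ = (348.0·24.30 − 298.0·0) / 50.00 = 169.1 mg/L.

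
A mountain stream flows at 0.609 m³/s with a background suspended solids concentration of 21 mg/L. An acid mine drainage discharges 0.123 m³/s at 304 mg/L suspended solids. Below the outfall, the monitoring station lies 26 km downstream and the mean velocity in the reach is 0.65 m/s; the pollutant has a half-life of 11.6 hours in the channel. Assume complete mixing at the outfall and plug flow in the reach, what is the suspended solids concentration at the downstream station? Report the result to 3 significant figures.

35.3 mg/L

After mixing, C = (0.6090·21.00 + 0.1230·304.0) / 0.7320 = 50.18/0.7320 = 68.55 mg/L.
Travel time t = 26·1000 / 0.65 = 40000 s = 11.11 h.
Half-life 11.6 h → k = ln 2 / 11.6 = 0.05975 h⁻¹ = 1.434 d⁻¹.
First-order decay: C = 68.55·exp(−k·t) = 68.55·0.5148 = 35.29 mg/L.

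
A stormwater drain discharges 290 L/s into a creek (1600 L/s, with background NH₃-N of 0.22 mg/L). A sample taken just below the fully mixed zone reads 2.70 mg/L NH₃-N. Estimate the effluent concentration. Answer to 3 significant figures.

Mass balance: 1600·0.2200 + 290.0·Cₑ = 1890·2.700
→ Cₑ = (1890·2.700 − 1600·0.2200) / 290.0 = 16.38 mg/L.

16.4 mg/L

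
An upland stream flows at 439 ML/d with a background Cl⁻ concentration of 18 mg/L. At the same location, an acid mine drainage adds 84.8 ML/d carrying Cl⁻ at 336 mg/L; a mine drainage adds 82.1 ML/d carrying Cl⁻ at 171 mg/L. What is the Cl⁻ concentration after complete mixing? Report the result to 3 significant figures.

Mixed concentration C = ΣQC/ΣQ = (439.0·18.00 + 84.80·336.0 + 82.10·171.0) / 605.9 = 50430/605.9 = 83.24 mg/L.

83.2 mg/L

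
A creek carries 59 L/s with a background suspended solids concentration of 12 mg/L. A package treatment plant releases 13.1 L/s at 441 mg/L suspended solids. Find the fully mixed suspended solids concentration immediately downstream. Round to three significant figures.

Flow-weighted average: C = (59.00·12.00 + 13.10·441.0) / 72.10 = 6485/72.10 = 89.95 mg/L.

89.9 mg/L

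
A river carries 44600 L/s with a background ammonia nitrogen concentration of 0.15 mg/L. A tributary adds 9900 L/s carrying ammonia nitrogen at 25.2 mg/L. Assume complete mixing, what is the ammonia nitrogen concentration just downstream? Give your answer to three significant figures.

4.70 mg/L

After mixing, C = (44600·0.1500 + 9900·25.20) / 54500 = 256200/54500 = 4.700 mg/L.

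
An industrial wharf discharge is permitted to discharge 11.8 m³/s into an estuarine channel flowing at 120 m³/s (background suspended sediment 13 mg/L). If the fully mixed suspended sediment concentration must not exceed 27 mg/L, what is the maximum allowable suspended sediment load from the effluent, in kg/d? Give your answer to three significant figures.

Mass balance at the limit: 120.0·13.00 + 11.80·Cₑ = 131.8·27 → Cₑ = 169.4 mg/L.
Load = 11.80 m³/s × 169.4 g/m³ × 86 400 s/d = 172700 kg/d.

173000 kg/d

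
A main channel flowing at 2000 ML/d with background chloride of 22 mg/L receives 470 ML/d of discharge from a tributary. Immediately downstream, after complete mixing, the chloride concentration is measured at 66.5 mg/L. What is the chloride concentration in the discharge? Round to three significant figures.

256 mg/L

Mass balance: 2000·22.00 + 470.0·Cₑ = 2470·66.50
→ Cₑ = (2470·66.50 − 2000·22.00) / 470.0 = 255.9 mg/L.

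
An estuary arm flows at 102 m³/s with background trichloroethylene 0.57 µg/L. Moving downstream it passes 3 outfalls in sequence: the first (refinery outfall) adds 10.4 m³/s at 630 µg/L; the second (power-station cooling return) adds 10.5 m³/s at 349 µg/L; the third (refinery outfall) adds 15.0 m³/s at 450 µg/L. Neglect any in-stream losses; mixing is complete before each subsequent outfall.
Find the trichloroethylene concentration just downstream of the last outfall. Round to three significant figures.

Below outfall 1: Q → 112.4 m³/s, C = (102.0·0.5700 + 10.40·630.0)/112.4 = 58.81 µg/L.
Below outfall 2: Q → 122.9 m³/s, C = (112.4·58.81 + 10.50·349.0)/122.9 = 83.60 µg/L.
Below outfall 3: Q → 137.9 m³/s, C = (122.9·83.60 + 15.00·450.0)/137.9 = 123.5 µg/L.

123 µg/L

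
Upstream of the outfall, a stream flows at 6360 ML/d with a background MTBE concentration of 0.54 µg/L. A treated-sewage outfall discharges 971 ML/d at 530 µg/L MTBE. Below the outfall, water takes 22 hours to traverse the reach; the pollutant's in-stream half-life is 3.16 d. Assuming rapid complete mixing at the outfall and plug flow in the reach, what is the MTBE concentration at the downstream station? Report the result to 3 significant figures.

Mass balance: C = (6360·0.5400 + 971.0·530.0) / 7331 = 518100/7331 = 70.67 µg/L.
Half-life 3.16 d → k = ln 2 / 3.16 = 0.2194 d⁻¹.
Applying C = C₀e^(−kt): 70.67 × 0.8179 = 57.80 µg/L.

57.8 µg/L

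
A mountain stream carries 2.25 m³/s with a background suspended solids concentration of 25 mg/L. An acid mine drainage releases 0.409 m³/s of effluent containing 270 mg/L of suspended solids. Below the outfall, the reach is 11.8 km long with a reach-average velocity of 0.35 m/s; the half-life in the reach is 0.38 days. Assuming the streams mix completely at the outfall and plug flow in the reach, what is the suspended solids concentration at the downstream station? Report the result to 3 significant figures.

Mass balance: C = (2.250·25.00 + 0.4090·270.0) / 2.659 = 166.7/2.659 = 62.69 mg/L.
Travel time t = 11.8·1000 / 0.35 = 33710 s = 9.365 h.
Half-life 0.38 d → k = ln 2 / 0.38 = 1.824 d⁻¹.
Applying C = C₀e^(−kt): 62.69 × 0.4908 = 30.76 mg/L.

30.8 mg/L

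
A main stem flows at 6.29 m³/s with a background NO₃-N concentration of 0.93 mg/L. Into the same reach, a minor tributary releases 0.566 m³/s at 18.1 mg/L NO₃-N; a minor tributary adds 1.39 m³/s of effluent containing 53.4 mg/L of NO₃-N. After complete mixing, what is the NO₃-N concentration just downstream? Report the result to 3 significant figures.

11.0 mg/L

Mass balance: C = (6.290·0.9300 + 0.5660·18.10 + 1.390·53.40) / 8.246 = 90.32/8.246 = 10.95 mg/L.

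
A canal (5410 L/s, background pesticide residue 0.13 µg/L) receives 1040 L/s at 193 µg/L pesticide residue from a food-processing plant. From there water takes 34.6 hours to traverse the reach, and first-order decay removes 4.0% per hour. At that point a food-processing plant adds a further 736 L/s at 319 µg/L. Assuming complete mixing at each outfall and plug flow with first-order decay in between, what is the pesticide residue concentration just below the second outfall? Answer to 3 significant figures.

39.5 µg/L

Mass balance: C = (5410·0.1300 + 1040·193.0) / 6450 = 201400/6450 = 31.23 µg/L; combined flow 6450 L/s.
4.0%/h lost → k = −ln(1 − 0.04) = 0.04082 h⁻¹.
First-order decay: C = 31.23·exp(−k·t) = 31.23·0.2435 = 7.606 µg/L.
At the second outfall, C = (6450·7.606 + 736.0·319.0) / (6450 + 736.0) = 39.50 µg/L.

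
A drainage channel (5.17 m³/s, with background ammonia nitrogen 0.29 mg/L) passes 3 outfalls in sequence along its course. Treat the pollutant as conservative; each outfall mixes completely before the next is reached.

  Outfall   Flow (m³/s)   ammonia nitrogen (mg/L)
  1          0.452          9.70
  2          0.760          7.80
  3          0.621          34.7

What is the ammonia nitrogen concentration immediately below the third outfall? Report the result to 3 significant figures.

4.76 mg/L

Below outfall 1: Q → 5.622 m³/s, C = (5.170·0.2900 + 0.4520·9.700)/5.622 = 1.047 mg/L.
Below outfall 2: Q → 6.382 m³/s, C = (5.622·1.047 + 0.7600·7.800)/6.382 = 1.851 mg/L.
Below outfall 3: Q → 7.003 m³/s, C = (6.382·1.851 + 0.6210·34.70)/7.003 = 4.764 mg/L.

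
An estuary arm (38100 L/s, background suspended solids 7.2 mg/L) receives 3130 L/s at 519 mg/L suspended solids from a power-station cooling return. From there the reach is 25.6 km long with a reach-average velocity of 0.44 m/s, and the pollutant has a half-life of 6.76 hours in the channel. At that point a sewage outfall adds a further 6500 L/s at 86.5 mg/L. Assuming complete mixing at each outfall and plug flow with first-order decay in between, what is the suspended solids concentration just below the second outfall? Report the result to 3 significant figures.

19.4 mg/L

After mixing, C = (38100·7.200 + 3130·519.0) / 41230 = 1899000/41230 = 46.05 mg/L; combined flow 41230 L/s.
Travel time t = 25.6·1000 / 0.44 = 58180 s = 16.16 h.
Half-life 6.76 h → k = ln 2 / 6.76 = 0.1025 h⁻¹ = 2.461 d⁻¹.
After decay, C = 46.05 × e^(−kt) = 46.05 × 0.1907 = 8.782 mg/L.
At the second outfall, C = (41230·8.782 + 6500·86.50) / (41230 + 6500) = 19.37 mg/L.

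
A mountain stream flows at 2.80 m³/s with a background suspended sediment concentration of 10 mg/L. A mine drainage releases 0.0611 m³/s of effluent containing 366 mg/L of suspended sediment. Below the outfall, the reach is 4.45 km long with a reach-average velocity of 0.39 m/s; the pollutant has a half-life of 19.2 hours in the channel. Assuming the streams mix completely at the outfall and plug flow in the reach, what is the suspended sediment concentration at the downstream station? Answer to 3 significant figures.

15.7 mg/L

Conservation of mass: C = (2.800·10.00 + 0.06110·366.0) / 2.861 = 50.36/2.861 = 17.60 mg/L.
Travel time t = 4.45·1000 / 0.39 = 11410 s = 3.170 h.
Half-life 19.2 h → k = ln 2 / 19.2 = 0.03610 h⁻¹ = 0.8664 d⁻¹.
Applying C = C₀e^(−kt): 17.60 × 0.8919 = 15.70 mg/L.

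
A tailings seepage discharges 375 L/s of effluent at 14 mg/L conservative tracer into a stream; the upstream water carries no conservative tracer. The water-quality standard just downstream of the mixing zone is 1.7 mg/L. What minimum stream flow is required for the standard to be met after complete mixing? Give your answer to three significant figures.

2710 L/s

Set C_mix = 1.7: (Q·0 + 375.0·14.00) / (Q + 375.0) = 1.7
→ Q = 375.0·(14.00 − 1.7)/(1.7 − 0) = 2713 L/s.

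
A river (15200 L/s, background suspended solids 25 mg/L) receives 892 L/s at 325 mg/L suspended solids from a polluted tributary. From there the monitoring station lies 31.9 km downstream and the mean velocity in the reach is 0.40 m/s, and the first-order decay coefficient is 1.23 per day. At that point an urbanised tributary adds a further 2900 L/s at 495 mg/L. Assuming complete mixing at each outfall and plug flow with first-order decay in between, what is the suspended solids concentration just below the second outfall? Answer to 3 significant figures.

Flow-weighted average: C = (15200·25.00 + 892.0·325.0) / 16090 = 669900/16090 = 41.63 mg/L; combined flow 16090 L/s.
Travel time t = 31.9·1000 / 0.40 = 79750 s = 22.15 h.
After decay, C = 41.63 × e^(−kt) = 41.63 × 0.3213 = 13.38 mg/L.
Second outfall: C = (16090·13.38 + 2900·495.0)/18990 = 86.92 mg/L.

86.9 mg/L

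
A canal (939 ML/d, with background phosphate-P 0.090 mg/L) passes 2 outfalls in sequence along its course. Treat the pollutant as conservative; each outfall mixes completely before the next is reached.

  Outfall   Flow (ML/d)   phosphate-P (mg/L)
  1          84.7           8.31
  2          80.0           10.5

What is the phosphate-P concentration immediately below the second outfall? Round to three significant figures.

Below outfall 1: Q → 1024 ML/d, C = (939.0·0.09000 + 84.70·8.310)/1024 = 0.7701 mg/L.
Below outfall 2: Q → 1104 ML/d, C = (1024·0.7701 + 80.00·10.50)/1104 = 1.475 mg/L.

1.48 mg/L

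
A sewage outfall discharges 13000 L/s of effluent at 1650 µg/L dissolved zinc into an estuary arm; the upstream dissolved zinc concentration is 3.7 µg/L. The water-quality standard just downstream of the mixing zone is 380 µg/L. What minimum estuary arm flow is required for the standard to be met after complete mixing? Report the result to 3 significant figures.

Set C_mix = 380: (Q·3.700 + 13000·1650) / (Q + 13000) = 380
→ Q = 13000·(1650 − 380)/(380 − 3.700) = 43870 L/s.

43900 L/s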